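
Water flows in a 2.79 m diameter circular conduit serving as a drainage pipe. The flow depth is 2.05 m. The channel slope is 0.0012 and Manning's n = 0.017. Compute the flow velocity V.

V = 1.81 m/s

For a circular section of diameter D = 2.79 m at depth y = 2.05 m, the central angle is θ = 2 arccos(1 − 2y/D) = 4.119 rad. Then A = (D²/8)(θ − sin θ) = 4.815 m² and P = Dθ/2 = 5.746 m.
Hydraulic radius R = A/P = 4.815/5.746 = 0.8379 m.
From Manning's equation, V = (1/n) R^(2/3) S^(1/2) = (1/0.017) × 0.8379^(2/3) × 0.0012^(1/2) = 1.81 m/s.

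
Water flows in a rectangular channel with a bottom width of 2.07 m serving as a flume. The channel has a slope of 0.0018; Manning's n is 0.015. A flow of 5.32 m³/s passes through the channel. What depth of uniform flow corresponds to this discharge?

Manning's equation rearranged: A R^(2/3) = nQ / (1·√S) = 0.015 × 5.32 / (√0.0018) = 1.881.
Try y = 1.64 m: A R^(2/3) = 2.507 — over.
Try y = 1.04 m: A R^(2/3) = 1.39 — short.
Try y = 1.31 m: A R^(2/3) = 1.882 — ≈ 1.881.

y_n = 1.31 m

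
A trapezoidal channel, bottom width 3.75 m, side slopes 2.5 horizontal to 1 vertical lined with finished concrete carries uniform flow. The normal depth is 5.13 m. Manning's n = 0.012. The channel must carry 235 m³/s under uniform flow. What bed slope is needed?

With bottom width b = 3.75 m and side slope z = 2.5: A = (b + zy)y = (3.75 + 2.5×5.13)×5.13 = 85.03 m²; P = b + 2y√(1+z²) = 3.75 + 2×5.13×2.693 = 31.38 m.
Hydraulic radius R = A/P = 85.03/31.38 = 2.71 m.
From Manning's equation, S = [nQ / (1 A R^(2/3))]² = [0.012 × 235 / (1 × 85.03 × 2.71^(2/3))]² = 0.000291.

S = 0.000291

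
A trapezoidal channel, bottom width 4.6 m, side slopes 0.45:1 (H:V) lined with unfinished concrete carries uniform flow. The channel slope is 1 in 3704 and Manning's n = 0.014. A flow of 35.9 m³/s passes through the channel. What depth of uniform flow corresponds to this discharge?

Manning's equation rearranged: A R^(2/3) = nQ / (1·√S) = 0.014 × 35.9 / (√0.00027) = 30.59.
Trying y = 4.01 m: A R^(2/3) = 39.64 — over.
Trying y = 2.42 m: A R^(2/3) = 17.14 — short.
Trying y = 3.44 m: A R^(2/3) = 30.61 — matches.

y_n = 3.44 m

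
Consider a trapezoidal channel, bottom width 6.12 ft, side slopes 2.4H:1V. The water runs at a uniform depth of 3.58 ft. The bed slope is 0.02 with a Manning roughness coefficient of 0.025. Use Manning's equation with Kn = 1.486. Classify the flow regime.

supercritical

With bottom width b = 6.12 ft and side slope z = 2.4: A = (b + zy)y = (6.12 + 2.4×3.58)×3.58 = 52.67 ft²; P = b + 2y√(1+z²) = 6.12 + 2×3.58×2.6 = 24.74 ft.
Hydraulic radius R = A/P = 52.67/24.74 = 2.129 ft.
V = (1.486/n) R^(2/3) √S = (1.486/0.025) × 2.129^(2/3) × √0.02 = 13.91 ft/s. Hydraulic depth D_h = A/T = 52.67/23.3 = 2.26 ft.
Froude number Fr = V/√(g·D_h) = 13.91/√(32.2×2.26) = 1.63, which is greater than 1, so the flow is supercritical.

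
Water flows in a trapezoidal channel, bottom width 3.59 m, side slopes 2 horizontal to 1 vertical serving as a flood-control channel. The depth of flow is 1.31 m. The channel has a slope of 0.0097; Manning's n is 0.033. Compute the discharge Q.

With bottom width b = 3.59 m and side slope z = 2: A = (b + zy)y = (3.59 + 2×1.31)×1.31 = 8.135 m²; P = b + 2y√(1+z²) = 3.59 + 2×1.31×2.236 = 9.448 m.
Hydraulic radius R = A/P = 8.135/9.448 = 0.861 m.
Manning's equation: Q = (1/n) A R^(2/3) S^(1/2) = (1/0.033) × 8.135 × 0.861^(2/3) × 0.0097^(1/2) = 22 m³/s.

Q = 22 m³/s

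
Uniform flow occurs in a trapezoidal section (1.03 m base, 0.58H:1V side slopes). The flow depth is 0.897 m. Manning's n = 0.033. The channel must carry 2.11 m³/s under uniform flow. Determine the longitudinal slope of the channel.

S = 0.00731

With bottom width b = 1.03 m and side slope z = 0.58: A = (b + zy)y = (1.03 + 0.58×0.897)×0.897 = 1.391 m²; P = b + 2y√(1+z²) = 1.03 + 2×0.897×1.156 = 3.104 m.
Hydraulic radius R = A/P = 1.391/3.104 = 0.448 m.
From Manning's equation, S = [nQ / (1 A R^(2/3))]² = [0.033 × 2.11 / (1 × 1.391 × 0.448^(2/3))]² = 0.00731.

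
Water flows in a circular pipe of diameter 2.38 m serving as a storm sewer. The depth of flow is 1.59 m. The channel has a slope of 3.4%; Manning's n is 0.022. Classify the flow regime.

supercritical

For a circular section of diameter D = 2.38 m at depth y = 1.59 m, the central angle is θ = 2 arccos(1 − 2y/D) = 3.827 rad. Then A = (D²/8)(θ − sin θ) = 3.158 m² and P = Dθ/2 = 4.554 m.
Hydraulic radius R = A/P = 3.158/4.554 = 0.6934 m.
V = (1/n) R^(2/3) √S = (1/0.022) × 0.6934^(2/3) × √0.034 = 6.566 m/s. Hydraulic depth D_h = A/T = 3.158/2.242 = 1.409 m.
Froude number Fr = V/√(g·D_h) = 6.566/√(9.81×1.409) = 1.77, which is greater than 1, so the flow is supercritical.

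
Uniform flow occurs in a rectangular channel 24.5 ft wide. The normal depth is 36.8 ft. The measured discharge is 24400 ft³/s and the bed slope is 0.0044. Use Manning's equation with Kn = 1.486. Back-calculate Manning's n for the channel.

Flow area A = b·y = 24.5 × 36.8 = 901.6 ft². Wetted perimeter P = b + 2y = 24.5 + 2×36.8 = 98.1 ft.
Hydraulic radius R = A/P = 901.6/98.1 = 9.191 ft.
Rearranging Manning's equation: n = (1.486/Q) A R^(2/3) S^(1/2) = (1.486/24400) × 901.6 × 9.191^(2/3) × √0.0044 = 0.016.

n = 0.016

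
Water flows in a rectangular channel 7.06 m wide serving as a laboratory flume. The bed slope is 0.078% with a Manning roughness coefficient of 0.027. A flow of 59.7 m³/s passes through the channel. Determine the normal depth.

y_n = 5.03 m

Manning's equation rearranged: A R^(2/3) = nQ / (1·√S) = 0.027 × 59.7 / (√0.00078) = 57.72.
At y = 3.99 m: A R^(2/3) = 42.8 — low.
At y = 6.34 m: A R^(2/3) = 77.25 — high.
At y = 5.03 m: A R^(2/3) = 57.76 — close enough.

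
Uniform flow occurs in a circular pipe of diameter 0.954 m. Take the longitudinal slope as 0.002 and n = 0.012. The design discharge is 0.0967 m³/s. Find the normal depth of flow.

Manning's equation rearranged: A R^(2/3) = nQ / (1·√S) = 0.012 × 0.0967 / (√0.002) = 0.02595.
At y = 0.166 m: A R^(2/3) = 0.01813 — low.
At y = 0.25 m: A R^(2/3) = 0.04133 — high.
At y = 0.198 m: A R^(2/3) = 0.02595 — close enough.

y_n = 0.198 m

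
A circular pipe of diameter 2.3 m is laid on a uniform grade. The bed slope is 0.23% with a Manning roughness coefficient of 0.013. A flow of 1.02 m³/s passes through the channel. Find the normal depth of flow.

y_n = 0.482 m

Manning's equation rearranged: A R^(2/3) = nQ / (1·√S) = 0.013 × 1.02 / (√0.0023) = 0.2765.
Trying y = 0.396 m: A R^(2/3) = 0.1854 — low.
Trying y = 0.606 m: A R^(2/3) = 0.4366 — high.
Trying y = 0.482 m: A R^(2/3) = 0.2765 — matches.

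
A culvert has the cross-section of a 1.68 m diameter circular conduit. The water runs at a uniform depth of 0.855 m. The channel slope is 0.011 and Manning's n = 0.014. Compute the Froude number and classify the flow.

For a circular section of diameter D = 1.68 m at depth y = 0.855 m, the central angle is θ = 2 arccos(1 − 2y/D) = 3.177 rad. Then A = (D²/8)(θ − sin θ) = 1.134 m² and P = Dθ/2 = 2.669 m.
Hydraulic radius R = A/P = 1.134/2.669 = 0.4247 m.
V = (1/n) R^(2/3) √S = (1/0.014) × 0.4247^(2/3) × √0.011 = 4.233 m/s. Hydraulic depth D_h = A/T = 1.134/1.68 = 0.6748 m.
Froude number Fr = V/√(g·D_h) = 4.233/√(9.81×0.6748) = 1.65, which is greater than 1, so the flow is supercritical.

supercritical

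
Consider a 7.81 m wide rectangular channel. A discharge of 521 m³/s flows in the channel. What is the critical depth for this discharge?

y_c = 7.68 m

For a rectangular channel, critical depth y_c = (q²/g)^(1/3) where q = Q/b = 521/7.81 = 66.71 m²/s.
So y_c = (66.71²/9.81)^(1/3) = 7.68 m.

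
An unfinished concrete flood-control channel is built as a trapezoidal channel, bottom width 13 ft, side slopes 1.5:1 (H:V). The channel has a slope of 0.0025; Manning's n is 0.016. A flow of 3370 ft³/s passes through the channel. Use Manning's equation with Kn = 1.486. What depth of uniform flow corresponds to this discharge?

Manning's equation rearranged: A R^(2/3) = nQ / (1.486·√S) = 0.016 × 3370 / (1.486 × √0.0025) = 725.7.
Try y = 11.3 ft: A R^(2/3) = 1154 — over.
Try y = 6.52 ft: A R^(2/3) = 378.5 — short.
Try y = 9.03 ft: A R^(2/3) = 725.1 — close enough.

y_n = 9.03 ft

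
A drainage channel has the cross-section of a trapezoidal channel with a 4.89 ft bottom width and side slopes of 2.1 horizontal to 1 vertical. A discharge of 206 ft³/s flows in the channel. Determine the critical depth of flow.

At critical depth, Q² T / (g A³) = 1, i.e. A³/T = Q²/g = 206²/32.2 = 1318.
Try y = 2.89 ft: A³/T = 1866 — too large.
Try y = 2.65 ft: A³/T = 1328 — matches.

y_c = 2.65 ft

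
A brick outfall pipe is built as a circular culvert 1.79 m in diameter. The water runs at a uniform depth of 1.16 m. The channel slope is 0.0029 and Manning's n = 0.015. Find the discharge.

For a circular section of diameter D = 1.79 m at depth y = 1.16 m, the central angle is θ = 2 arccos(1 − 2y/D) = 3.743 rad. Then A = (D²/8)(θ − sin θ) = 1.726 m² and P = Dθ/2 = 3.35 m.
Hydraulic radius R = A/P = 1.726/3.35 = 0.5151 m.
Manning's equation: Q = (1/n) A R^(2/3) S^(1/2) = (1/0.015) × 1.726 × 0.5151^(2/3) × 0.0029^(1/2) = 3.98 m³/s.

Q = 3.98 m³/s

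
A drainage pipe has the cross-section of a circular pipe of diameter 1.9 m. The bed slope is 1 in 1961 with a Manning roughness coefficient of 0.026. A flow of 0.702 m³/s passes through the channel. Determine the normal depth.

Manning's equation rearranged: A R^(2/3) = nQ / (1·√S) = 0.026 × 0.702 / (√0.0005099) = 0.8083.
Try y = 0.697 m: A R^(2/3) = 0.4957 — too small.
Try y = 1.15 m: A R^(2/3) = 1.175 — too large.
Try y = 0.914 m: A R^(2/3) = 0.8078 — ≈ 0.8083.

y_n = 0.914 m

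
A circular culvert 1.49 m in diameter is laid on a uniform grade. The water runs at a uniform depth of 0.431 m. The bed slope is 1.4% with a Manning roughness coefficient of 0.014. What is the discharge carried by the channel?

Q = 1.39 m³/s

For a circular section of diameter D = 1.49 m at depth y = 0.431 m, the central angle is θ = 2 arccos(1 − 2y/D) = 2.271 rad. Then A = (D²/8)(θ − sin θ) = 0.4182 m² and P = Dθ/2 = 1.692 m.
Hydraulic radius R = A/P = 0.4182/1.692 = 0.2471 m.
Manning's equation: Q = (1/n) A R^(2/3) S^(1/2) = (1/0.014) × 0.4182 × 0.2471^(2/3) × 0.014^(1/2) = 1.39 m³/s.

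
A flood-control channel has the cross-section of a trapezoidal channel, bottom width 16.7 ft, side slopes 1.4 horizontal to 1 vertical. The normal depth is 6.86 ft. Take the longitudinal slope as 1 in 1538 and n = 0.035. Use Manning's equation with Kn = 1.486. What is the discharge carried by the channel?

With bottom width b = 16.7 ft and side slope z = 1.4: A = (b + zy)y = (16.7 + 1.4×6.86)×6.86 = 180.4 ft²; P = b + 2y√(1+z²) = 16.7 + 2×6.86×1.72 = 40.3 ft.
Hydraulic radius R = A/P = 180.4/40.3 = 4.477 ft.
Manning's equation: Q = (1.486/n) A R^(2/3) S^(1/2) = (1.486/0.035) × 180.4 × 4.477^(2/3) × 0.0006502^(1/2) = 531 ft³/s.

Q = 531 ft³/s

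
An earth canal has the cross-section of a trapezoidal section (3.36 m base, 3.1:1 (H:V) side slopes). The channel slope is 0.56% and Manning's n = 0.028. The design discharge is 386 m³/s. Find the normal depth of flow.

y_n = 4.57 m

Manning's equation rearranged: A R^(2/3) = nQ / (1·√S) = 0.028 × 386 / (√0.0056) = 144.4.
Trying y = 4.97 m: A R^(2/3) = 176.8 — over.
Trying y = 4.57 m: A R^(2/3) = 144.3 — matches.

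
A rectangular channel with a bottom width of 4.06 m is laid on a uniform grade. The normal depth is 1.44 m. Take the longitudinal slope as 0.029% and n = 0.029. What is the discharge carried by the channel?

Flow area A = b·y = 4.06 × 1.44 = 5.846 m². Wetted perimeter P = b + 2y = 4.06 + 2×1.44 = 6.94 m.
Hydraulic radius R = A/P = 5.846/6.94 = 0.8424 m.
Manning's equation: Q = (1/n) A R^(2/3) S^(1/2) = (1/0.029) × 5.846 × 0.8424^(2/3) × 0.00029^(1/2) = 3.06 m³/s.

Q = 3.06 m³/s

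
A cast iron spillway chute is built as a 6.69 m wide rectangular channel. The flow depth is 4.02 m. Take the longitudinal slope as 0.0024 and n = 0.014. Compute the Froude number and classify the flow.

subcritical

Flow area A = b·y = 6.69 × 4.02 = 26.89 m². Wetted perimeter P = b + 2y = 6.69 + 2×4.02 = 14.73 m.
Hydraulic radius R = A/P = 26.89/14.73 = 1.826 m.
V = (1/n) R^(2/3) √S = (1/0.014) × 1.826^(2/3) × √0.0024 = 5.227 m/s. Hydraulic depth D_h = A/T = 26.89/6.69 = 4.02 m.
Froude number Fr = V/√(g·D_h) = 5.227/√(9.81×4.02) = 0.832, which is less than 1, so the flow is subcritical.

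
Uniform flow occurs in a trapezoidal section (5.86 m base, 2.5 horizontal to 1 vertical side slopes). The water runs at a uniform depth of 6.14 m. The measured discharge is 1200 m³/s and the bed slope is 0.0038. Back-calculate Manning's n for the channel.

With bottom width b = 5.86 m and side slope z = 2.5: A = (b + zy)y = (5.86 + 2.5×6.14)×6.14 = 130.2 m²; P = b + 2y√(1+z²) = 5.86 + 2×6.14×2.693 = 38.92 m.
Hydraulic radius R = A/P = 130.2/38.92 = 3.346 m.
Rearranging Manning's equation: n = (1/Q) A R^(2/3) S^(1/2) = (1/1200) × 130.2 × 3.346^(2/3) × √0.0038 = 0.015.

n = 0.015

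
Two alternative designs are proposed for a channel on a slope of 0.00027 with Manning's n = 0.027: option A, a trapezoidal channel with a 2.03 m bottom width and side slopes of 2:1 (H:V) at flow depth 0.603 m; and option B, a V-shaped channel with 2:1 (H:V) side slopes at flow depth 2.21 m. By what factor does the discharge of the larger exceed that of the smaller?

8.96

Channel A: With bottom width b = 2.03 m and side slope z = 2: A = (b + zy)y = (2.03 + 2×0.603)×0.603 = 1.951 m²; P = b + 2y√(1+z²) = 2.03 + 2×0.603×2.236 = 4.727 m. Hydraulic radius R = A/P = 1.951/4.727 = 0.4128 m. Q_A = (1/0.027)·1.951·0.4128^(2/3)·√0.00027 = 0.6584 m³/s.
Channel B: For a triangular section with side slope z = 2: A = zy² = 2×2.21² = 9.768 m²; P = 2y√(1+z²) = 2×2.21×2.236 = 9.883 m. Hydraulic radius R = A/P = 9.768/9.883 = 0.9883 m. Q_B = (1/0.027)·9.768·0.9883^(2/3)·√0.00027 = 5.898 m³/s.
The larger discharge is 5.898 m³/s and the smaller is 0.6584 m³/s; the ratio is 8.96.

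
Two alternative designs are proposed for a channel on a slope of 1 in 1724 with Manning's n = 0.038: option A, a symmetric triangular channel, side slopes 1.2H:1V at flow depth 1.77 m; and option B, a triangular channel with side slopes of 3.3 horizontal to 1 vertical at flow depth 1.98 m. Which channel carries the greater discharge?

channel B

Channel A: For a triangular section with side slope z = 1.2: A = zy² = 1.2×1.77² = 3.759 m²; P = 2y√(1+z²) = 2×1.77×1.562 = 5.53 m. Hydraulic radius R = A/P = 3.759/5.53 = 0.6799 m. Q_A = (1/0.038)·3.759·0.6799^(2/3)·√0.00058 = 1.842 m³/s.
Channel B: For a triangular section with side slope z = 3.3: A = zy² = 3.3×1.98² = 12.94 m²; P = 2y√(1+z²) = 2×1.98×3.448 = 13.65 m. Hydraulic radius R = A/P = 12.94/13.65 = 0.9475 m. Q_B = (1/0.038)·12.94·0.9475^(2/3)·√0.00058 = 7.91 m³/s.
Q_A = 1.842 m³/s vs Q_B = 7.91 m³/s, so channel B carries more.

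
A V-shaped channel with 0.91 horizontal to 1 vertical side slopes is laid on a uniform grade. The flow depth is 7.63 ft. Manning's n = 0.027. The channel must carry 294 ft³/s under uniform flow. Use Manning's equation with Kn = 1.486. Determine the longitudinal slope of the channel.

For a triangular section with side slope z = 0.91: A = zy² = 0.91×7.63² = 52.98 ft²; P = 2y√(1+z²) = 2×7.63×1.352 = 20.63 ft.
Hydraulic radius R = A/P = 52.98/20.63 = 2.568 ft.
From Manning's equation, S = [nQ / (1.486 A R^(2/3))]² = [0.027 × 294 / (1.486 × 52.98 × 2.568^(2/3))]² = 0.00289.

S = 0.00289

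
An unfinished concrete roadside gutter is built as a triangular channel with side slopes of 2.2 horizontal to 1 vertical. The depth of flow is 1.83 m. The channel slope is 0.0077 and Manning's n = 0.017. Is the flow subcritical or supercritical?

For a triangular section with side slope z = 2.2: A = zy² = 2.2×1.83² = 7.368 m²; P = 2y√(1+z²) = 2×1.83×2.417 = 8.845 m.
Hydraulic radius R = A/P = 7.368/8.845 = 0.833 m.
V = (1/n) R^(2/3) √S = (1/0.017) × 0.833^(2/3) × √0.0077 = 4.57 m/s. Hydraulic depth D_h = A/T = 7.368/8.052 = 0.915 m.
Froude number Fr = V/√(g·D_h) = 4.57/√(9.81×0.915) = 1.53, which is greater than 1, so the flow is supercritical.

supercritical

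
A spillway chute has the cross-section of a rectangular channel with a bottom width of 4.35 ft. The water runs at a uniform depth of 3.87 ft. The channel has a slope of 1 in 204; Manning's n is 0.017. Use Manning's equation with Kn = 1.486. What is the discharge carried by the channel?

Flow area A = b·y = 4.35 × 3.87 = 16.83 ft². Wetted perimeter P = b + 2y = 4.35 + 2×3.87 = 12.09 ft.
Hydraulic radius R = A/P = 16.83/12.09 = 1.392 ft.
Manning's equation: Q = (1.486/n) A R^(2/3) S^(1/2) = (1.486/0.017) × 16.83 × 1.392^(2/3) × 0.004902^(1/2) = 128 ft³/s.

Q = 128 ft³/s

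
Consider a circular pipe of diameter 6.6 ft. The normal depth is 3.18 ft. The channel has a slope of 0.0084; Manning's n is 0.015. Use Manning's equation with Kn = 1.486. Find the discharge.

For a circular section of diameter D = 6.6 ft at depth y = 3.18 ft, the central angle is θ = 2 arccos(1 − 2y/D) = 3.069 rad. Then A = (D²/8)(θ − sin θ) = 16.31 ft² and P = Dθ/2 = 10.13 ft.
Hydraulic radius R = A/P = 16.31/10.13 = 1.611 ft.
Manning's equation: Q = (1.486/n) A R^(2/3) S^(1/2) = (1.486/0.015) × 16.31 × 1.611^(2/3) × 0.0084^(1/2) = 204 ft³/s.

Q = 204 ft³/s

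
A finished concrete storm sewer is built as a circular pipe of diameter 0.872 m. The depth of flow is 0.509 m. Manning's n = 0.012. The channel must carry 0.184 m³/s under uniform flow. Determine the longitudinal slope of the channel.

S = 0.000251

For a circular section of diameter D = 0.872 m at depth y = 0.509 m, the central angle is θ = 2 arccos(1 − 2y/D) = 3.478 rad. Then A = (D²/8)(θ − sin θ) = 0.362 m² and P = Dθ/2 = 1.516 m.
Hydraulic radius R = A/P = 0.362/1.516 = 0.2387 m.
From Manning's equation, S = [nQ / (1 A R^(2/3))]² = [0.012 × 0.184 / (1 × 0.362 × 0.2387^(2/3))]² = 0.000251.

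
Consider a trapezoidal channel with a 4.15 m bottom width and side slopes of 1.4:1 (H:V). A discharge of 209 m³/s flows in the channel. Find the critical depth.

y_c = 4.14 m

At critical depth, Q² T / (g A³) = 1, i.e. A³/T = Q²/g = 209²/9.81 = 4453.
Trying y = 3 m: A³/T = 1253 — low.
Trying y = 4.87 m: A³/T = 8568 — high.
Trying y = 4.14 m: A³/T = 4435 — ≈ 4453.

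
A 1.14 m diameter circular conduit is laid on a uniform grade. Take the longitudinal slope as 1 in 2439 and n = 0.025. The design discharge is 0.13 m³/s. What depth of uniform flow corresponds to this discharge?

y_n = 0.475 m

Manning's equation rearranged: A R^(2/3) = nQ / (1·√S) = 0.025 × 0.13 / (√0.00041) = 0.1605.
At y = 0.601 m: A R^(2/3) = 0.2416 — high.
At y = 0.372 m: A R^(2/3) = 0.1018 — low.
At y = 0.475 m: A R^(2/3) = 0.1604 — ≈ 0.1605.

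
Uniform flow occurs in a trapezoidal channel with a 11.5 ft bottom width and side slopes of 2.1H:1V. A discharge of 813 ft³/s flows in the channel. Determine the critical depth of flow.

At critical depth, Q² T / (g A³) = 1, i.e. A³/T = Q²/g = 813²/32.2 = 20530.
Trying y = 2.84 ft: A³/T = 5208 — low.
Trying y = 4.77 ft: A³/T = 34290 — high.
Trying y = 4.16 ft: A³/T = 20590 — close enough.

y_c = 4.16 ft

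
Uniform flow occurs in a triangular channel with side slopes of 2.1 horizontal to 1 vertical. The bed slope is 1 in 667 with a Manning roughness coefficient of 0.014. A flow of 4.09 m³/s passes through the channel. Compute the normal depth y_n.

Manning's equation rearranged: A R^(2/3) = nQ / (1·√S) = 0.014 × 4.09 / (√0.001499) = 1.479.
Trying y = 1.19 m: A R^(2/3) = 1.965 — too large.
Trying y = 0.912 m: A R^(2/3) = 0.9666 — too small.
Trying y = 1.07 m: A R^(2/3) = 1.48 — matches.

y_n = 1.07 m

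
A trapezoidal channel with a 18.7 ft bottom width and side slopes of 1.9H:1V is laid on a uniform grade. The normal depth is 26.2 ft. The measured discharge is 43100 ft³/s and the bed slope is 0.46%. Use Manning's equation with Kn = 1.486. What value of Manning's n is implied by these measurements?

With bottom width b = 18.7 ft and side slope z = 1.9: A = (b + zy)y = (18.7 + 1.9×26.2)×26.2 = 1794 ft²; P = b + 2y√(1+z²) = 18.7 + 2×26.2×2.147 = 131.2 ft.
Hydraulic radius R = A/P = 1794/131.2 = 13.67 ft.
Rearranging Manning's equation: n = (1.486/Q) A R^(2/3) S^(1/2) = (1.486/43100) × 1794 × 13.67^(2/3) × √0.0046 = 0.024.

n = 0.024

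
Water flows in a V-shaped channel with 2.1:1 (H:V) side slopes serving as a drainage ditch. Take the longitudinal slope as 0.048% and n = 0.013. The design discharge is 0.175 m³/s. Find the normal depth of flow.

Manning's equation rearranged: A R^(2/3) = nQ / (1·√S) = 0.013 × 0.175 / (√0.00048) = 0.1038.
Try y = 0.451 m: A R^(2/3) = 0.1478 — over.
Try y = 0.281 m: A R^(2/3) = 0.04186 — short.
Try y = 0.395 m: A R^(2/3) = 0.1038 — close enough.

y_n = 0.395 m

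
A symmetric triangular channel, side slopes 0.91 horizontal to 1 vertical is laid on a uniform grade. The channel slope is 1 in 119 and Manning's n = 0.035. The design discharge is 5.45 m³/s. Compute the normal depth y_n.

y_n = 1.79 m

Manning's equation rearranged: A R^(2/3) = nQ / (1·√S) = 0.035 × 5.45 / (√0.008403) = 2.081.
Trying y = 1.28 m: A R^(2/3) = 0.8504 — short.
Trying y = 1.79 m: A R^(2/3) = 2.08 — ≈ 2.081.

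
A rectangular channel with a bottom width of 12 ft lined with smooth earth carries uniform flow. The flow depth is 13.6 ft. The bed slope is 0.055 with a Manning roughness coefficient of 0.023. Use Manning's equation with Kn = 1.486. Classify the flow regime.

supercritical

Flow area A = b·y = 12 × 13.6 = 163.2 ft². Wetted perimeter P = b + 2y = 12 + 2×13.6 = 39.2 ft.
Hydraulic radius R = A/P = 163.2/39.2 = 4.163 ft.
V = (1.486/n) R^(2/3) √S = (1.486/0.023) × 4.163^(2/3) × √0.055 = 39.21 ft/s. Hydraulic depth D_h = A/T = 163.2/12 = 13.6 ft.
Froude number Fr = V/√(g·D_h) = 39.21/√(32.2×13.6) = 1.87, which is greater than 1, so the flow is supercritical.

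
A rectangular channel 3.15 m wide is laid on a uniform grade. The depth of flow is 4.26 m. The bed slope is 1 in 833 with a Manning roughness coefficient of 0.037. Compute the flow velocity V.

Flow area A = b·y = 3.15 × 4.26 = 13.42 m². Wetted perimeter P = b + 2y = 3.15 + 2×4.26 = 11.67 m.
Hydraulic radius R = A/P = 13.42/11.67 = 1.15 m.
From Manning's equation, V = (1/n) R^(2/3) S^(1/2) = (1/0.037) × 1.15^(2/3) × 0.0012^(1/2) = 1.03 m/s.

V = 1.03 m/s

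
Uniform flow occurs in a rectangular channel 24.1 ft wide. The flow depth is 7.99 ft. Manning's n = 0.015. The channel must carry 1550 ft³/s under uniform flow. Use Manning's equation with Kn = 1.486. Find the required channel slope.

Flow area A = b·y = 24.1 × 7.99 = 192.6 ft². Wetted perimeter P = b + 2y = 24.1 + 2×7.99 = 40.08 ft.
Hydraulic radius R = A/P = 192.6/40.08 = 4.804 ft.
From Manning's equation, S = [nQ / (1.486 A R^(2/3))]² = [0.015 × 1550 / (1.486 × 192.6 × 4.804^(2/3))]² = 0.000814.

S = 0.000814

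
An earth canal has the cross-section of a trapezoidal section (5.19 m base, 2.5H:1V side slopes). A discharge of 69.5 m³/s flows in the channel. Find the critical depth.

y_c = 1.94 m

At critical depth, Q² T / (g A³) = 1, i.e. A³/T = Q²/g = 69.5²/9.81 = 492.4.
Trying y = 2.33 m: A³/T = 1004 — too large.
Trying y = 1.94 m: A³/T = 496.3 — close enough.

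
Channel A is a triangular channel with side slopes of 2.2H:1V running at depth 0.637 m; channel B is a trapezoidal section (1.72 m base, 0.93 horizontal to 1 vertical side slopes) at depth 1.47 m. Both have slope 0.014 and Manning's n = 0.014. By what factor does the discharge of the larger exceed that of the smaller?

9.93

Channel A: For a triangular section with side slope z = 2.2: A = zy² = 2.2×0.637² = 0.8927 m²; P = 2y√(1+z²) = 2×0.637×2.417 = 3.079 m. Hydraulic radius R = A/P = 0.8927/3.079 = 0.29 m. Q_A = (1/0.014)·0.8927·0.29^(2/3)·√0.014 = 3.305 m³/s.
Channel B: With bottom width b = 1.72 m and side slope z = 0.93: A = (b + zy)y = (1.72 + 0.93×1.47)×1.47 = 4.538 m²; P = b + 2y√(1+z²) = 1.72 + 2×1.47×1.366 = 5.735 m. Hydraulic radius R = A/P = 4.538/5.735 = 0.7913 m. Q_B = (1/0.014)·4.538·0.7913^(2/3)·√0.014 = 32.81 m³/s.
The larger discharge is 32.81 m³/s and the smaller is 3.305 m³/s; the ratio is 9.93.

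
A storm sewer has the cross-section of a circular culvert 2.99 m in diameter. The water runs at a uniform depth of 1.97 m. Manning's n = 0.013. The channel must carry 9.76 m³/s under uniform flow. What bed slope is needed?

For a circular section of diameter D = 2.99 m at depth y = 1.97 m, the central angle is θ = 2 arccos(1 − 2y/D) = 3.788 rad. Then A = (D²/8)(θ − sin θ) = 4.907 m² and P = Dθ/2 = 5.663 m.
Hydraulic radius R = A/P = 4.907/5.663 = 0.8664 m.
From Manning's equation, S = [nQ / (1 A R^(2/3))]² = [0.013 × 9.76 / (1 × 4.907 × 0.8664^(2/3))]² = 0.00081.

S = 0.00081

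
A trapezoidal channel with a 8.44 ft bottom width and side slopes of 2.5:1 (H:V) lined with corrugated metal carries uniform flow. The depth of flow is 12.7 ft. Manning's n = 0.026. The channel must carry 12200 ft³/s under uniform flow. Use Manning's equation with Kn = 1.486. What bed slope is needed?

S = 0.014

With bottom width b = 8.44 ft and side slope z = 2.5: A = (b + zy)y = (8.44 + 2.5×12.7)×12.7 = 510.4 ft²; P = b + 2y√(1+z²) = 8.44 + 2×12.7×2.693 = 76.83 ft.
Hydraulic radius R = A/P = 510.4/76.83 = 6.643 ft.
From Manning's equation, S = [nQ / (1.486 A R^(2/3))]² = [0.026 × 12200 / (1.486 × 510.4 × 6.643^(2/3))]² = 0.014.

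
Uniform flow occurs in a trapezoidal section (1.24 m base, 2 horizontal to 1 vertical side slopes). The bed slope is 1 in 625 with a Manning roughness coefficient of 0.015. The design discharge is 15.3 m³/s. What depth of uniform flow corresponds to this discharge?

Manning's equation rearranged: A R^(2/3) = nQ / (1·√S) = 0.015 × 15.3 / (√0.0016) = 5.737.
Try y = 1.11 m: A R^(2/3) = 2.79 — short.
Try y = 1.75 m: A R^(2/3) = 7.818 — over.
Try y = 1.53 m: A R^(2/3) = 5.736 — close enough.

y_n = 1.53 m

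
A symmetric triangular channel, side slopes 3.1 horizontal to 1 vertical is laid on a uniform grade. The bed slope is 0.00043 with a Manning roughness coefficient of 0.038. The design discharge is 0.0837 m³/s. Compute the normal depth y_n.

Manning's equation rearranged: A R^(2/3) = nQ / (1·√S) = 0.038 × 0.0837 / (√0.00043) = 0.1534.
Trying y = 0.479 m: A R^(2/3) = 0.2654 — over.
Trying y = 0.311 m: A R^(2/3) = 0.08389 — short.
Trying y = 0.39 m: A R^(2/3) = 0.1534 — matches.

y_n = 0.39 m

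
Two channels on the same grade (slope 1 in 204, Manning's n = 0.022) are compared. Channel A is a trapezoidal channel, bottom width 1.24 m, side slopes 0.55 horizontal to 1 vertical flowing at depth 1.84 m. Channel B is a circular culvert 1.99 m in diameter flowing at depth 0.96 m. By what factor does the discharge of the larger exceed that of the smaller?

3.76

Channel A: With bottom width b = 1.24 m and side slope z = 0.55: A = (b + zy)y = (1.24 + 0.55×1.84)×1.84 = 4.144 m²; P = b + 2y√(1+z²) = 1.24 + 2×1.84×1.141 = 5.44 m. Hydraulic radius R = A/P = 4.144/5.44 = 0.7617 m. Q_A = (1/0.022)·4.144·0.7617^(2/3)·√0.004902 = 11 m³/s.
Channel B: For a circular section of diameter D = 1.99 m at depth y = 0.96 m, the central angle is θ = 2 arccos(1 − 2y/D) = 3.071 rad. Then A = (D²/8)(θ − sin θ) = 1.485 m² and P = Dθ/2 = 3.056 m. Hydraulic radius R = A/P = 1.485/3.056 = 0.4861 m. Q_B = (1/0.022)·1.485·0.4861^(2/3)·√0.004902 = 2.923 m³/s.
The larger discharge is 11 m³/s and the smaller is 2.923 m³/s; the ratio is 3.76.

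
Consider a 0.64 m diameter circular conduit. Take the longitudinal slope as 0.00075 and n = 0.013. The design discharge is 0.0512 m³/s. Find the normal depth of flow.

y_n = 0.221 m

Manning's equation rearranged: A R^(2/3) = nQ / (1·√S) = 0.013 × 0.0512 / (√0.00075) = 0.0243.
Try y = 0.198 m: A R^(2/3) = 0.0197 — too small.
Try y = 0.277 m: A R^(2/3) = 0.03685 — too large.
Try y = 0.221 m: A R^(2/3) = 0.0243 — ≈ 0.0243.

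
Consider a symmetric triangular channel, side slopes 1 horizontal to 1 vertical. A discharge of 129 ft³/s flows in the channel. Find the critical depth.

At critical depth, Q² T / (g A³) = 1, i.e. A³/T = Q²/g = 129²/32.2 = 516.8.
At y = 2.73 ft: A³/T = 75.82 — low.
At y = 4.01 ft: A³/T = 518.4 — ≈ 516.8.

y_c = 4.01 ft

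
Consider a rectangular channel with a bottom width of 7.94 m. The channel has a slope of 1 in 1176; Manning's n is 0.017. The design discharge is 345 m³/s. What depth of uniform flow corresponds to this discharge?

y_n = 12.2 m

Manning's equation rearranged: A R^(2/3) = nQ / (1·√S) = 0.017 × 345 / (√0.0008503) = 201.1.
Trying y = 15.4 m: A R^(2/3) = 263.1 — over.
Trying y = 10.8 m: A R^(2/3) = 174.5 — short.
Trying y = 12.2 m: A R^(2/3) = 201.3 — close enough.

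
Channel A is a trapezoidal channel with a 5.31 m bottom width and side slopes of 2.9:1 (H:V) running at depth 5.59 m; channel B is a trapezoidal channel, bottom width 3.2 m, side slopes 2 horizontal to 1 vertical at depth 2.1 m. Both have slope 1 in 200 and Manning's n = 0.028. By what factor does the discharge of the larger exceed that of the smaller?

Channel A: With bottom width b = 5.31 m and side slope z = 2.9: A = (b + zy)y = (5.31 + 2.9×5.59)×5.59 = 120.3 m²; P = b + 2y√(1+z²) = 5.31 + 2×5.59×3.068 = 39.61 m. Hydraulic radius R = A/P = 120.3/39.61 = 3.038 m. Q_A = (1/0.028)·120.3·3.038^(2/3)·√0.005 = 637.2 m³/s.
Channel B: With bottom width b = 3.2 m and side slope z = 2: A = (b + zy)y = (3.2 + 2×2.1)×2.1 = 15.54 m²; P = b + 2y√(1+z²) = 3.2 + 2×2.1×2.236 = 12.59 m. Hydraulic radius R = A/P = 15.54/12.59 = 1.234 m. Q_B = (1/0.028)·15.54·1.234^(2/3)·√0.005 = 45.15 m³/s.
The larger discharge is 637.2 m³/s and the smaller is 45.15 m³/s; the ratio is 14.1.

14.1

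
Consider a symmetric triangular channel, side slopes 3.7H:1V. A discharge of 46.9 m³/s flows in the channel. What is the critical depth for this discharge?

At critical depth, Q² T / (g A³) = 1, i.e. A³/T = Q²/g = 46.9²/9.81 = 224.2.
At y = 1.74 m: A³/T = 109.2 — too small.
At y = 2.48 m: A³/T = 642.1 — too large.
At y = 2.01 m: A³/T = 224.6 — matches.

y_c = 2.01 m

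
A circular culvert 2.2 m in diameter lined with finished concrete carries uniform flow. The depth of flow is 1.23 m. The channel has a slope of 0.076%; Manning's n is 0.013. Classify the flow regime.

subcritical

For a circular section of diameter D = 2.2 m at depth y = 1.23 m, the central angle is θ = 2 arccos(1 − 2y/D) = 3.379 rad. Then A = (D²/8)(θ − sin θ) = 2.186 m² and P = Dθ/2 = 3.716 m.
Hydraulic radius R = A/P = 2.186/3.716 = 0.5882 m.
V = (1/n) R^(2/3) √S = (1/0.013) × 0.5882^(2/3) × √0.00076 = 1.489 m/s. Hydraulic depth D_h = A/T = 2.186/2.185 = 1.001 m.
Froude number Fr = V/√(g·D_h) = 1.489/√(9.81×1.001) = 0.475, which is less than 1, so the flow is subcritical.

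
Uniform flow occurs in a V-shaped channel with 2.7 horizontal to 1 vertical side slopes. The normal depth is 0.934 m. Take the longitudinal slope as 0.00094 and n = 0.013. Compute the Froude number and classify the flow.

subcritical

For a triangular section with side slope z = 2.7: A = zy² = 2.7×0.934² = 2.355 m²; P = 2y√(1+z²) = 2×0.934×2.879 = 5.378 m.
Hydraulic radius R = A/P = 2.355/5.378 = 0.4379 m.
V = (1/n) R^(2/3) √S = (1/0.013) × 0.4379^(2/3) × √0.00094 = 1.36 m/s. Hydraulic depth D_h = A/T = 2.355/5.044 = 0.467 m.
Froude number Fr = V/√(g·D_h) = 1.36/√(9.81×0.467) = 0.635, which is less than 1, so the flow is subcritical.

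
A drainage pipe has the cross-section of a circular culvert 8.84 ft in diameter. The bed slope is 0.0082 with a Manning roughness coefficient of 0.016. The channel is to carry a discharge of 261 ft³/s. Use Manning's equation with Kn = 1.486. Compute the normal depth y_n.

Manning's equation rearranged: A R^(2/3) = nQ / (1.486·√S) = 0.016 × 261 / (1.486 × √0.0082) = 31.03.
Try y = 2.51 ft: A R^(2/3) = 18.32 — too small.
Try y = 3.31 ft: A R^(2/3) = 31.07 — ≈ 31.03.

y_n = 3.31 ft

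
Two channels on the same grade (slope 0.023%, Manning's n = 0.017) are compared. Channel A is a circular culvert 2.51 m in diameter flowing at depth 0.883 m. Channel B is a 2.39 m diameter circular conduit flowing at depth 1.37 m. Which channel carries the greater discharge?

Channel A: For a circular section of diameter D = 2.51 m at depth y = 0.883 m, the central angle is θ = 2 arccos(1 − 2y/D) = 2.54 rad. Then A = (D²/8)(θ − sin θ) = 1.554 m² and P = Dθ/2 = 3.187 m. Hydraulic radius R = A/P = 1.554/3.187 = 0.4876 m. Q_A = (1/0.017)·1.554·0.4876^(2/3)·√0.00023 = 0.8589 m³/s.
Channel B: For a circular section of diameter D = 2.39 m at depth y = 1.37 m, the central angle is θ = 2 arccos(1 − 2y/D) = 3.436 rad. Then A = (D²/8)(θ − sin θ) = 2.66 m² and P = Dθ/2 = 4.105 m. Hydraulic radius R = A/P = 2.66/4.105 = 0.6479 m. Q_B = (1/0.017)·2.66·0.6479^(2/3)·√0.00023 = 1.777 m³/s.
Q_A = 0.8589 m³/s vs Q_B = 1.777 m³/s, so channel B carries more.

channel B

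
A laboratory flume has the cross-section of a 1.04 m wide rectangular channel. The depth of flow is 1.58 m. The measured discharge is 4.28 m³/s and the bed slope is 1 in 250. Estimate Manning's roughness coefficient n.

Flow area A = b·y = 1.04 × 1.58 = 1.643 m². Wetted perimeter P = b + 2y = 1.04 + 2×1.58 = 4.2 m.
Hydraulic radius R = A/P = 1.643/4.2 = 0.3912 m.
Rearranging Manning's equation: n = (1/Q) A R^(2/3) S^(1/2) = (1/4.28) × 1.643 × 0.3912^(2/3) × √0.004 = 0.013.

n = 0.013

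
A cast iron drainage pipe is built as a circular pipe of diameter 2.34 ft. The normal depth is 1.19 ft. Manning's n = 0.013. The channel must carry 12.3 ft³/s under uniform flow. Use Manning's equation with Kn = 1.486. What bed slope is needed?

S = 0.00483

For a circular section of diameter D = 2.34 ft at depth y = 1.19 ft, the central angle is θ = 2 arccos(1 − 2y/D) = 3.176 rad. Then A = (D²/8)(θ − sin θ) = 2.197 ft² and P = Dθ/2 = 3.716 ft.
Hydraulic radius R = A/P = 2.197/3.716 = 0.5913 ft.
From Manning's equation, S = [nQ / (1.486 A R^(2/3))]² = [0.013 × 12.3 / (1.486 × 2.197 × 0.5913^(2/3))]² = 0.00483.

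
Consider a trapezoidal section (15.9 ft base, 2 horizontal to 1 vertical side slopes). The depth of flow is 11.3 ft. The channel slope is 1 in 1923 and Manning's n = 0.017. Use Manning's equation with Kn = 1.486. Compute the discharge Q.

With bottom width b = 15.9 ft and side slope z = 2: A = (b + zy)y = (15.9 + 2×11.3)×11.3 = 435.1 ft²; P = b + 2y√(1+z²) = 15.9 + 2×11.3×2.236 = 66.44 ft.
Hydraulic radius R = A/P = 435.1/66.44 = 6.548 ft.
Manning's equation: Q = (1.486/n) A R^(2/3) S^(1/2) = (1.486/0.017) × 435.1 × 6.548^(2/3) × 0.00052^(1/2) = 3040 ft³/s.

Q = 3040 ft³/s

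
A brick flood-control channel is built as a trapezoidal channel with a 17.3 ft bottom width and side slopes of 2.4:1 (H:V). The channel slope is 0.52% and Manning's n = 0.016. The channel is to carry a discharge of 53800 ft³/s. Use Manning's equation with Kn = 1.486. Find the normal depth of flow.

Manning's equation rearranged: A R^(2/3) = nQ / (1.486·√S) = 0.016 × 53800 / (1.486 × √0.0052) = 8033.
Trying y = 16.3 ft: A R^(2/3) = 3982 — low.
Trying y = 26 ft: A R^(2/3) = 11800 — high.
Trying y = 22.1 ft: A R^(2/3) = 8038 — ≈ 8033.

y_n = 22.1 ft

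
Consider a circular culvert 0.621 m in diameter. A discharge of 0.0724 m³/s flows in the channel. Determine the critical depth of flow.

y_c = 0.169 m

At critical depth, Q² T / (g A³) = 1, i.e. A³/T = Q²/g = 0.0724²/9.81 = 0.0005343.
Trying y = 0.137 m: A³/T = 0.000237 — short.
Trying y = 0.188 m: A³/T = 0.0008123 — over.
Trying y = 0.169 m: A³/T = 0.0005372 — ≈ 0.0005343.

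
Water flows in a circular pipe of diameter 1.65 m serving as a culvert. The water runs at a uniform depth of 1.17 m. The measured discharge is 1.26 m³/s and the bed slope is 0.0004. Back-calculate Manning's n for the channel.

n = 0.016

For a circular section of diameter D = 1.65 m at depth y = 1.17 m, the central angle is θ = 2 arccos(1 − 2y/D) = 4.004 rad. Then A = (D²/8)(θ − sin θ) = 1.621 m² and P = Dθ/2 = 3.304 m.
Hydraulic radius R = A/P = 1.621/3.304 = 0.4908 m.
Rearranging Manning's equation: n = (1/Q) A R^(2/3) S^(1/2) = (1/1.26) × 1.621 × 0.4908^(2/3) × √0.0004 = 0.016.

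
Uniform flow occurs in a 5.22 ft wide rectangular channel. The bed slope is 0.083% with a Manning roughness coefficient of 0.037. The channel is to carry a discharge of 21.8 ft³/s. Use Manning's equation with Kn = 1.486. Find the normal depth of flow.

y_n = 2.92 ft

Manning's equation rearranged: A R^(2/3) = nQ / (1.486·√S) = 0.037 × 21.8 / (1.486 × √0.00083) = 18.84.
At y = 2.14 ft: A R^(2/3) = 12.44 — short.
At y = 3.28 ft: A R^(2/3) = 21.97 — over.
At y = 2.92 ft: A R^(2/3) = 18.88 — close enough.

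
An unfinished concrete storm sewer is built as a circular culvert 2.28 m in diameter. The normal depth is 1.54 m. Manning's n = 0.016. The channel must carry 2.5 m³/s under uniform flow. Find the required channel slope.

For a circular section of diameter D = 2.28 m at depth y = 1.54 m, the central angle is θ = 2 arccos(1 − 2y/D) = 3.859 rad. Then A = (D²/8)(θ − sin θ) = 2.934 m² and P = Dθ/2 = 4.399 m.
Hydraulic radius R = A/P = 2.934/4.399 = 0.6671 m.
From Manning's equation, S = [nQ / (1 A R^(2/3))]² = [0.016 × 2.5 / (1 × 2.934 × 0.6671^(2/3))]² = 0.000319.

S = 0.000319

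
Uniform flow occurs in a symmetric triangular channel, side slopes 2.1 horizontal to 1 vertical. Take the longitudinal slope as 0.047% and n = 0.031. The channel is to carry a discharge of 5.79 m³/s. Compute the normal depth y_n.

Manning's equation rearranged: A R^(2/3) = nQ / (1·√S) = 0.031 × 5.79 / (√0.00047) = 8.279.
Try y = 2.39 m: A R^(2/3) = 12.62 — high.
Try y = 2.04 m: A R^(2/3) = 8.272 — ≈ 8.279.

y_n = 2.04 m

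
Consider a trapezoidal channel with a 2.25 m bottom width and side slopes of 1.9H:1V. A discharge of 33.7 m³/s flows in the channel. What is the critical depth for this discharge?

At critical depth, Q² T / (g A³) = 1, i.e. A³/T = Q²/g = 33.7²/9.81 = 115.8.
Try y = 1.99 m: A³/T = 176.2 — too large.
Try y = 1.34 m: A³/T = 36.15 — too small.
Try y = 1.8 m: A³/T = 117 — close enough.

y_c = 1.8 m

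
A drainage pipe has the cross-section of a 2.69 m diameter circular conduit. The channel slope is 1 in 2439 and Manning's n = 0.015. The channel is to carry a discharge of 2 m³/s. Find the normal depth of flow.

y_n = 1.08 m

Manning's equation rearranged: A R^(2/3) = nQ / (1·√S) = 0.015 × 2 / (√0.00041) = 1.482.
Trying y = 1.27 m: A R^(2/3) = 1.976 — high.
Trying y = 0.744 m: A R^(2/3) = 0.7292 — low.
Trying y = 1.08 m: A R^(2/3) = 1.48 — close enough.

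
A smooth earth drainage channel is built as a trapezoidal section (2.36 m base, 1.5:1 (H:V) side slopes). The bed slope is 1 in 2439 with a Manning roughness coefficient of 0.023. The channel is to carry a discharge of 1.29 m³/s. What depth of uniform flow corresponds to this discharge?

y_n = 0.696 m

Manning's equation rearranged: A R^(2/3) = nQ / (1·√S) = 0.023 × 1.29 / (√0.00041) = 1.465.
Try y = 0.87 m: A R^(2/3) = 2.218 — too large.
Try y = 0.618 m: A R^(2/3) = 1.18 — too small.
Try y = 0.696 m: A R^(2/3) = 1.466 — ≈ 1.465.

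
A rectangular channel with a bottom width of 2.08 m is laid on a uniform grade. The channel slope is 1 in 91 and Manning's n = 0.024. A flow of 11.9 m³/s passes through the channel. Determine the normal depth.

y_n = 1.74 m

Manning's equation rearranged: A R^(2/3) = nQ / (1·√S) = 0.024 × 11.9 / (√0.01099) = 2.724.
Try y = 2.11 m: A R^(2/3) = 3.449 — high.
Try y = 1.24 m: A R^(2/3) = 1.764 — low.
Try y = 1.74 m: A R^(2/3) = 2.718 — close enough.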